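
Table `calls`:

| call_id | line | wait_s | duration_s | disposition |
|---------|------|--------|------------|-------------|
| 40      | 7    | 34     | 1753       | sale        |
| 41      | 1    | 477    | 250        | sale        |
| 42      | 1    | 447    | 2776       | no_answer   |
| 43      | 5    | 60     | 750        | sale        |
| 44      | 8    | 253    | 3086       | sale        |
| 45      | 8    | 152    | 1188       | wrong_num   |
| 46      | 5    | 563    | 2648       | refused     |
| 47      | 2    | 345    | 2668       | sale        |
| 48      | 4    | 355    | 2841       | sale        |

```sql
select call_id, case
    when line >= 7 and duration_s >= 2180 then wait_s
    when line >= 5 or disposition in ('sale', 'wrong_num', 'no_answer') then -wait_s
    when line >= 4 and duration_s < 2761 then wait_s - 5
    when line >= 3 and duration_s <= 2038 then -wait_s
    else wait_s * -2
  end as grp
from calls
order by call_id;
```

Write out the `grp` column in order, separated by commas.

-34, -477, -447, -60, 253, -152, -563, -345, -355

call_id=40: line >= 5 or disposition in ('sale', 'wrong_num', 'no_answer') → -34
call_id=41: line >= 5 or disposition in ('sale', 'wrong_num', 'no_answer') → -477
call_id=42: line >= 5 or disposition in ('sale', 'wrong_num', 'no_answer') → -447
call_id=43: line >= 5 or disposition in ('sale', 'wrong_num', 'no_answer') → -60
call_id=44: line >= 7 and duration_s >= 2180 → 253
call_id=45: line >= 5 or disposition in ('sale', 'wrong_num', 'no_answer') → -152
call_id=46: line >= 5 or disposition in ('sale', 'wrong_num', 'no_answer') → -563
call_id=47: line >= 5 or disposition in ('sale', 'wrong_num', 'no_answer') → -345
call_id=48: line >= 5 or disposition in ('sale', 'wrong_num', 'no_answer') → -355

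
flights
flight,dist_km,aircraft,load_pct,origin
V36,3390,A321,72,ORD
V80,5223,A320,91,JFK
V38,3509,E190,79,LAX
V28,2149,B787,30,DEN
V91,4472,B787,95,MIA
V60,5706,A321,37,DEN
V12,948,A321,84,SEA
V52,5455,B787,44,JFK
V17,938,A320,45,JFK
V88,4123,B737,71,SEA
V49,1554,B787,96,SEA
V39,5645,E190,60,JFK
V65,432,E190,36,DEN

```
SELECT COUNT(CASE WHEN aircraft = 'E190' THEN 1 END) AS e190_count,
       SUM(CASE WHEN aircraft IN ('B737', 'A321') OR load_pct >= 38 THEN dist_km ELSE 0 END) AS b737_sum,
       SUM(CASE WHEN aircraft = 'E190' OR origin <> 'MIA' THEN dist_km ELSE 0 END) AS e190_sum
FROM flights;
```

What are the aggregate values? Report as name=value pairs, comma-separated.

e190_count=3, b737_sum=40963, e190_sum=39072

[e190_count: aircraft = 'E190']
flight=V36: ✗
flight=V80: ✗
flight=V38: ✓ → 1
flight=V28: ✗
flight=V91: ✗
flight=V60: ✗
flight=V12: ✗
flight=V52: ✗
flight=V17: ✗
flight=V88: ✗
flight=V49: ✗
flight=V39: ✓ → 1
flight=V65: ✓ → 1
e190_count = COUNT(1, 1, 1) = 3
—
[b737_sum: aircraft IN ('B737', 'A321') OR load_pct >= 38]
flight=V36: ✓ → 3390
flight=V80: ✓ → 5223
flight=V38: ✓ → 3509
flight=V28: ✗
flight=V91: ✓ → 4472
flight=V60: ✓ → 5706
flight=V12: ✓ → 948
flight=V52: ✓ → 5455
flight=V17: ✓ → 938
flight=V88: ✓ → 4123
flight=V49: ✓ → 1554
flight=V39: ✓ → 5645
flight=V65: ✗
b737_sum = 3390 + 5223 + 3509 + 4472 + 5706 + 948 + 5455 + 938 + 4123 + 1554 + 5645 = 40963
—
[e190_sum: aircraft = 'E190' OR origin <> 'MIA']
flight=V36: ✓ → 3390
flight=V80: ✓ → 5223
flight=V38: ✓ → 3509
flight=V28: ✓ → 2149
flight=V91: ✗
flight=V60: ✓ → 5706
flight=V12: ✓ → 948
flight=V52: ✓ → 5455
flight=V17: ✓ → 938
flight=V88: ✓ → 4123
flight=V49: ✓ → 1554
flight=V39: ✓ → 5645
flight=V65: ✓ → 432
e190_sum = 3390 + 5223 + 3509 + 2149 + 5706 + 948 + 5455 + 938 + 4123 + 1554 + 5645 + 432 = 39072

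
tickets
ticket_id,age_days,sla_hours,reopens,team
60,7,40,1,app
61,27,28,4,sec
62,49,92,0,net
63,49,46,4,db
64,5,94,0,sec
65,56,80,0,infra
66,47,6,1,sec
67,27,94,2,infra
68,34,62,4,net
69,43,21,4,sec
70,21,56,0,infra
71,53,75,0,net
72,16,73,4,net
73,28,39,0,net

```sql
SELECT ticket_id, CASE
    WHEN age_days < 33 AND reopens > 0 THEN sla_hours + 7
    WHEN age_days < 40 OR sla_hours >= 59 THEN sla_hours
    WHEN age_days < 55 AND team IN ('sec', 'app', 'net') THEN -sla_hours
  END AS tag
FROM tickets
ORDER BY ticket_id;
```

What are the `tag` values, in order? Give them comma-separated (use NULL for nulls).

47, 35, 92, NULL, 94, 80, -6, 101, 62, -21, 56, 75, 80, 39

ticket_id=60: age_days < 33 AND reopens > 0 → 47
ticket_id=61: age_days < 33 AND reopens > 0 → 35
ticket_id=62: age_days < 40 OR sla_hours >= 59 → 92
ticket_id=63: (no match → NULL) → NULL
ticket_id=64: age_days < 40 OR sla_hours >= 59 → 94
ticket_id=65: age_days < 40 OR sla_hours >= 59 → 80
ticket_id=66: age_days < 55 AND team IN ('sec', 'app', 'net') → -6
ticket_id=67: age_days < 33 AND reopens > 0 → 101
ticket_id=68: age_days < 40 OR sla_hours >= 59 → 62
ticket_id=69: age_days < 55 AND team IN ('sec', 'app', 'net') → -21
ticket_id=70: age_days < 40 OR sla_hours >= 59 → 56
ticket_id=71: age_days < 40 OR sla_hours >= 59 → 75
ticket_id=72: age_days < 33 AND reopens > 0 → 80
ticket_id=73: age_days < 40 OR sla_hours >= 59 → 39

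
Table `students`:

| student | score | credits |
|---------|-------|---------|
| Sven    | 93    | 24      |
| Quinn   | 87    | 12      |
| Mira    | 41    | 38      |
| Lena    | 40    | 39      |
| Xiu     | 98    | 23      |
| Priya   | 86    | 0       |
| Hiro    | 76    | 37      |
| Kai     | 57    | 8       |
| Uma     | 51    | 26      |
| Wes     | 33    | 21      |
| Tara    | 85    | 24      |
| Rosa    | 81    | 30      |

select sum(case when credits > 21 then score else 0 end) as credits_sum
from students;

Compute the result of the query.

student=Sven: ✓ → 93
student=Quinn: ✗
student=Mira: ✓ → 41
student=Lena: ✓ → 40
student=Xiu: ✓ → 98
student=Priya: ✗
student=Hiro: ✓ → 76
student=Kai: ✗
student=Uma: ✓ → 51
student=Wes: ✗
student=Tara: ✓ → 85
student=Rosa: ✓ → 81
credits_sum = 93 + 41 + 40 + 98 + 76 + 51 + 85 + 81 = 565

565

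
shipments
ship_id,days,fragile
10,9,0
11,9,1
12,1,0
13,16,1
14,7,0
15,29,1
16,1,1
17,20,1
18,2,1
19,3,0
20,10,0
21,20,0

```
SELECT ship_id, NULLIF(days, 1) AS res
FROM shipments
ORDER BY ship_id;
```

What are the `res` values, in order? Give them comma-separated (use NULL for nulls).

9, 9, NULL, 16, 7, 29, NULL, 20, 2, 3, 10, 20

ship_id=10: days=9 vs 1: differ → 9
ship_id=11: days=9 vs 1: differ → 9
ship_id=12: days=1 vs 1: equal → NULL
ship_id=13: days=16 vs 1: differ → 16
ship_id=14: days=7 vs 1: differ → 7
ship_id=15: days=29 vs 1: differ → 29
ship_id=16: days=1 vs 1: equal → NULL
ship_id=17: days=20 vs 1: differ → 20
ship_id=18: days=2 vs 1: differ → 2
ship_id=19: days=3 vs 1: differ → 3
ship_id=20: days=10 vs 1: differ → 10
ship_id=21: days=20 vs 1: differ → 20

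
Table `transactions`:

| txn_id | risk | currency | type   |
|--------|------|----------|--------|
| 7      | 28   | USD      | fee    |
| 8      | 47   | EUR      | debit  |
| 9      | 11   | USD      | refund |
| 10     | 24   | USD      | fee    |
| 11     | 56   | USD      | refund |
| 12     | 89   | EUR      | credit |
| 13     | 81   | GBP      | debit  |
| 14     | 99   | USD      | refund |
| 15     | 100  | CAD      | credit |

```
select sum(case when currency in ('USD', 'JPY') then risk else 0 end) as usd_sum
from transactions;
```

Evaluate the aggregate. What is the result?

218

txn_id=7: ✓ → 28
txn_id=8: ✗
txn_id=9: ✓ → 11
txn_id=10: ✓ → 24
txn_id=11: ✓ → 56
txn_id=12: ✗
txn_id=13: ✗
txn_id=14: ✓ → 99
txn_id=15: ✗
usd_sum = 28 + 11 + 24 + 56 + 99 = 218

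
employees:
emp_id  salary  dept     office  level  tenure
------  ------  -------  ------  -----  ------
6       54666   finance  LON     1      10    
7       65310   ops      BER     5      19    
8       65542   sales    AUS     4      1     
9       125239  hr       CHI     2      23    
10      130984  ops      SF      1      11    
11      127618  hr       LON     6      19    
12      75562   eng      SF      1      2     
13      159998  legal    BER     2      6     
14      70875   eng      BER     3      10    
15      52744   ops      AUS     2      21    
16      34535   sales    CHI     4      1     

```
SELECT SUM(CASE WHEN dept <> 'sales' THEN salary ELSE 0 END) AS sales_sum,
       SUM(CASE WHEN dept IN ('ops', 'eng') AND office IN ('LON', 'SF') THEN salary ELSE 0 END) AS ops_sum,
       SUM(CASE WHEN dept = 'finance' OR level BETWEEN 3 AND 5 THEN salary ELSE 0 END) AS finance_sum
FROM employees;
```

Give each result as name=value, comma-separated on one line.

[sales_sum: dept <> 'sales']
emp_id=6: ✓ → 54666
emp_id=7: ✓ → 65310
emp_id=8: ✗
emp_id=9: ✓ → 125239
emp_id=10: ✓ → 130984
emp_id=11: ✓ → 127618
emp_id=12: ✓ → 75562
emp_id=13: ✓ → 159998
emp_id=14: ✓ → 70875
emp_id=15: ✓ → 52744
emp_id=16: ✗
sales_sum = 54666 + 65310 + 125239 + 130984 + 127618 + 75562 + 159998 + 70875 + 52744 = 862996
—
[ops_sum: dept IN ('ops', 'eng') AND office IN ('LON', 'SF')]
emp_id=6: ✗
emp_id=7: ✗
emp_id=8: ✗
emp_id=9: ✗
emp_id=10: ✓ → 130984
emp_id=11: ✗
emp_id=12: ✓ → 75562
emp_id=13: ✗
emp_id=14: ✗
emp_id=15: ✗
emp_id=16: ✗
ops_sum = 130984 + 75562 = 206546
—
[finance_sum: dept = 'finance' OR level BETWEEN 3 AND 5]
emp_id=6: ✓ → 54666
emp_id=7: ✓ → 65310
emp_id=8: ✓ → 65542
emp_id=9: ✗
emp_id=10: ✗
emp_id=11: ✗
emp_id=12: ✗
emp_id=13: ✗
emp_id=14: ✓ → 70875
emp_id=15: ✗
emp_id=16: ✓ → 34535
finance_sum = 54666 + 65310 + 65542 + 70875 + 34535 = 290928

sales_sum=862996, ops_sum=206546, finance_sum=290928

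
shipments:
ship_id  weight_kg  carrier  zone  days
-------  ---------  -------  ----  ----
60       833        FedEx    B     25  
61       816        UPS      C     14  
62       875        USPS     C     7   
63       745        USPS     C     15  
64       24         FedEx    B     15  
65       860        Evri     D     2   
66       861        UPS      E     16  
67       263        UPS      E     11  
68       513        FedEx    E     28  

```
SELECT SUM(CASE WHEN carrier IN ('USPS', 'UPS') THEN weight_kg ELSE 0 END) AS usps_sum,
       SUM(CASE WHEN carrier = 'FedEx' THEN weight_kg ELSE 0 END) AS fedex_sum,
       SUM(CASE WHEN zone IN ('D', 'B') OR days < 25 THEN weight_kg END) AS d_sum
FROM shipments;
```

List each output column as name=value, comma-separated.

usps_sum=3560, fedex_sum=1370, d_sum=5277

[usps_sum: carrier IN ('USPS', 'UPS')]
ship_id=60: ✗
ship_id=61: ✓ → 816
ship_id=62: ✓ → 875
ship_id=63: ✓ → 745
ship_id=64: ✗
ship_id=65: ✗
ship_id=66: ✓ → 861
ship_id=67: ✓ → 263
ship_id=68: ✗
usps_sum = 816 + 875 + 745 + 861 + 263 = 3560
—
[fedex_sum: carrier = 'FedEx']
ship_id=60: ✓ → 833
ship_id=61: ✗
ship_id=62: ✗
ship_id=63: ✗
ship_id=64: ✓ → 24
ship_id=65: ✗
ship_id=66: ✗
ship_id=67: ✗
ship_id=68: ✓ → 513
fedex_sum = 833 + 24 + 513 = 1370
—
[d_sum: zone IN ('D', 'B') OR days < 25]
ship_id=60: ✓ → 833
ship_id=61: ✓ → 816
ship_id=62: ✓ → 875
ship_id=63: ✓ → 745
ship_id=64: ✓ → 24
ship_id=65: ✓ → 860
ship_id=66: ✓ → 861
ship_id=67: ✓ → 263
ship_id=68: ✗
d_sum = 833 + 816 + 875 + 745 + 24 + 860 + 861 + 263 = 5277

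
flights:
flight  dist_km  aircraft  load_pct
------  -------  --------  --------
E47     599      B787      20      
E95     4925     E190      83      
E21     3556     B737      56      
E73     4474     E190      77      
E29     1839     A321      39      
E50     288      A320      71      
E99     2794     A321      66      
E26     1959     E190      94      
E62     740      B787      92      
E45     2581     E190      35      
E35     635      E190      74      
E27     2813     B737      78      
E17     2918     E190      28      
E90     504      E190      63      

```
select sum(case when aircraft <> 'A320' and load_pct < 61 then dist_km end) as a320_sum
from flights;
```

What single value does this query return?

11493

flight=E47: ✓ → 599
flight=E95: ✗
flight=E21: ✓ → 3556
flight=E73: ✗
flight=E29: ✓ → 1839
flight=E50: ✗
flight=E99: ✗
flight=E26: ✗
flight=E62: ✗
flight=E45: ✓ → 2581
flight=E35: ✗
flight=E27: ✗
flight=E17: ✓ → 2918
flight=E90: ✗
a320_sum = 599 + 3556 + 1839 + 2581 + 2918 = 11493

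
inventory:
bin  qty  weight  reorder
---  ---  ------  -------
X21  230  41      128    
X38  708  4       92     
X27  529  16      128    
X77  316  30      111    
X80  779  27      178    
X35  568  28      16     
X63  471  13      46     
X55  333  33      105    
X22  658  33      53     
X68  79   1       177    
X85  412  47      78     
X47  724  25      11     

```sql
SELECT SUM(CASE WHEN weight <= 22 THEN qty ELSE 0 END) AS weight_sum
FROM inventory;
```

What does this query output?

1787

bin=X21: ✗
bin=X38: ✓ → 708
bin=X27: ✓ → 529
bin=X77: ✗
bin=X80: ✗
bin=X35: ✗
bin=X63: ✓ → 471
bin=X55: ✗
bin=X22: ✗
bin=X68: ✓ → 79
bin=X85: ✗
bin=X47: ✗
weight_sum = 708 + 529 + 471 + 79 = 1787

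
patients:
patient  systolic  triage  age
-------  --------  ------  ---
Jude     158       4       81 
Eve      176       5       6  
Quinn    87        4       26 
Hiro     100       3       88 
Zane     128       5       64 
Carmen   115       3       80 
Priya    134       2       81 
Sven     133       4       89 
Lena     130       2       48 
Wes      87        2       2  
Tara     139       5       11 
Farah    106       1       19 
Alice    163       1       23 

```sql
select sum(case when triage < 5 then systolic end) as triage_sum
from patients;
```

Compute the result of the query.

patient=Jude: ✓ → 158
patient=Eve: ✗
patient=Quinn: ✓ → 87
patient=Hiro: ✓ → 100
patient=Zane: ✗
patient=Carmen: ✓ → 115
patient=Priya: ✓ → 134
patient=Sven: ✓ → 133
patient=Lena: ✓ → 130
patient=Wes: ✓ → 87
patient=Tara: ✗
patient=Farah: ✓ → 106
patient=Alice: ✓ → 163
triage_sum = 158 + 87 + 100 + 115 + 134 + 133 + 130 + 87 + 106 + 163 = 1213

1213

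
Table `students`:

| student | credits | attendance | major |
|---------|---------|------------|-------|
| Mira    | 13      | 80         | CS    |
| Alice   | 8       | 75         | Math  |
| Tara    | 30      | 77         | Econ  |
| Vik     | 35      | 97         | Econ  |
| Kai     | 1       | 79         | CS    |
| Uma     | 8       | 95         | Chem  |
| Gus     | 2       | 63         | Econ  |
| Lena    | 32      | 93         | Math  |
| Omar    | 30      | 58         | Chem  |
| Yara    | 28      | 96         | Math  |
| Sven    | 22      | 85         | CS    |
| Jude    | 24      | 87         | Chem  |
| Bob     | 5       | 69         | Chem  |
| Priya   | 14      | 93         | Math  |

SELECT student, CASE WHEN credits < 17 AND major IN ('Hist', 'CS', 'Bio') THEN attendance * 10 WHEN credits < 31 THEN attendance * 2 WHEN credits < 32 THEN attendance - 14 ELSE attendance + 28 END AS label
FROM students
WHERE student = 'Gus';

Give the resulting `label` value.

126

student = Gus: credits=2, attendance=63, major=Econ.
credits < 17 AND major IN ('Hist', 'CS', 'Bio') → false
credits < 31 → true → 126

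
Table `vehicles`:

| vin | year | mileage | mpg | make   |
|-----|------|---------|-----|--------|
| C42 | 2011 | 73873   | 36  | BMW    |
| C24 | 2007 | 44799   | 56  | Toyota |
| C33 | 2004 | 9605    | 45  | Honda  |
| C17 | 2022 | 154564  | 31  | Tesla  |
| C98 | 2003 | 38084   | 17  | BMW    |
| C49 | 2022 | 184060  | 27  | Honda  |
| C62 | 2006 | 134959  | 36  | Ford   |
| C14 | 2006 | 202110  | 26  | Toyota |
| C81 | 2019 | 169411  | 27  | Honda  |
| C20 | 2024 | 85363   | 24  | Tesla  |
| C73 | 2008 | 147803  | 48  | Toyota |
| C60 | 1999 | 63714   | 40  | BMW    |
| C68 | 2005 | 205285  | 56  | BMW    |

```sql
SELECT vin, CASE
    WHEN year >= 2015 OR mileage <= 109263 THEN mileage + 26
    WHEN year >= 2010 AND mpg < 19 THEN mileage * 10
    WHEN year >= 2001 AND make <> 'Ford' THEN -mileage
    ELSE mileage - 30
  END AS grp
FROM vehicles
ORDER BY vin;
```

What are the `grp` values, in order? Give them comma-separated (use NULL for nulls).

-202110, 154590, 85389, 44825, 9631, 73899, 184086, 63740, 134929, -205285, -147803, 169437, 38110

vin=C14: year >= 2001 AND make <> 'Ford' → -202110
vin=C17: year >= 2015 OR mileage <= 109263 → 154590
vin=C20: year >= 2015 OR mileage <= 109263 → 85389
vin=C24: year >= 2015 OR mileage <= 109263 → 44825
vin=C33: year >= 2015 OR mileage <= 109263 → 9631
vin=C42: year >= 2015 OR mileage <= 109263 → 73899
vin=C49: year >= 2015 OR mileage <= 109263 → 184086
vin=C60: year >= 2015 OR mileage <= 109263 → 63740
vin=C62: ELSE → 134929
vin=C68: year >= 2001 AND make <> 'Ford' → -205285
vin=C73: year >= 2001 AND make <> 'Ford' → -147803
vin=C81: year >= 2015 OR mileage <= 109263 → 169437
vin=C98: year >= 2015 OR mileage <= 109263 → 38110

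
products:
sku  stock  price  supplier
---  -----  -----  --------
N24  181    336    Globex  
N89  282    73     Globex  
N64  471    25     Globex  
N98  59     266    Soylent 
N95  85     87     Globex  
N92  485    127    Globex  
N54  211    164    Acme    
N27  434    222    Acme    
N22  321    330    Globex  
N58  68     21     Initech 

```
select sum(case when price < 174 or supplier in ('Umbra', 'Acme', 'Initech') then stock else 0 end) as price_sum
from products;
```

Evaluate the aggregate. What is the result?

sku=N24: ✗
sku=N89: ✓ → 282
sku=N64: ✓ → 471
sku=N98: ✗
sku=N95: ✓ → 85
sku=N92: ✓ → 485
sku=N54: ✓ → 211
sku=N27: ✓ → 434
sku=N22: ✗
sku=N58: ✓ → 68
price_sum = 282 + 471 + 85 + 485 + 211 + 434 + 68 = 2036

2036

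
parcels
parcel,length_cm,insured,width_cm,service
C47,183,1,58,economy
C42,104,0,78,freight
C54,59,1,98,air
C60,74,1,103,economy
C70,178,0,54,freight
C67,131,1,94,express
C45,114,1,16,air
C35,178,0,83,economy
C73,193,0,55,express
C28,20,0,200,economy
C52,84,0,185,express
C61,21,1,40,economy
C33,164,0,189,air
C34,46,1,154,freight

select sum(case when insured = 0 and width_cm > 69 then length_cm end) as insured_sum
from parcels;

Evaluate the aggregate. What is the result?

parcel=C47: ✗
parcel=C42: ✓ → 104
parcel=C54: ✗
parcel=C60: ✗
parcel=C70: ✗
parcel=C67: ✗
parcel=C45: ✗
parcel=C35: ✓ → 178
parcel=C73: ✗
parcel=C28: ✓ → 20
parcel=C52: ✓ → 84
parcel=C61: ✗
parcel=C33: ✓ → 164
parcel=C34: ✗
insured_sum = 104 + 178 + 20 + 84 + 164 = 550

550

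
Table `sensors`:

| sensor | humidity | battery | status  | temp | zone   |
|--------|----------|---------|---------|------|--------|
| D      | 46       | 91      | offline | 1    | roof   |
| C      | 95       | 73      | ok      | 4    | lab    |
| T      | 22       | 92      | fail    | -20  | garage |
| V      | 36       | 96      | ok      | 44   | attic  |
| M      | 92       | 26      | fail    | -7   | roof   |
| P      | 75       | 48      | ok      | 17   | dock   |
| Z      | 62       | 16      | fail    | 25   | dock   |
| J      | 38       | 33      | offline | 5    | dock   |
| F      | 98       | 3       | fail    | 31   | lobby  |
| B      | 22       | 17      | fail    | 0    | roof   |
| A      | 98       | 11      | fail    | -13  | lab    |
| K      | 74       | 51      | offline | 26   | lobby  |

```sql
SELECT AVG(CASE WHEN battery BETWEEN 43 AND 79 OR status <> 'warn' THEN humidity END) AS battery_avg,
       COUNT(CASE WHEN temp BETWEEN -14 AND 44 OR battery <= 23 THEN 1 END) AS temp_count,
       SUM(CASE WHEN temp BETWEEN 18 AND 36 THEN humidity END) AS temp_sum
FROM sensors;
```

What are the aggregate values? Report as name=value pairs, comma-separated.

[battery_avg: battery BETWEEN 43 AND 79 OR status <> 'warn']
sensor=D: ✓ → 46
sensor=C: ✓ → 95
sensor=T: ✓ → 22
sensor=V: ✓ → 36
sensor=M: ✓ → 92
sensor=P: ✓ → 75
sensor=Z: ✓ → 62
sensor=J: ✓ → 38
sensor=F: ✓ → 98
sensor=B: ✓ → 22
sensor=A: ✓ → 98
sensor=K: ✓ → 74
battery_avg = (46 + 95 + 22 + 36 + 92 + 75 + 62 + 38 + 98 + 22 + 98 + 74) / 12 = 63.1666666667
—
[temp_count: temp BETWEEN -14 AND 44 OR battery <= 23]
sensor=D: ✓ → 1
sensor=C: ✓ → 1
sensor=T: ✗
sensor=V: ✓ → 1
sensor=M: ✓ → 1
sensor=P: ✓ → 1
sensor=Z: ✓ → 1
sensor=J: ✓ → 1
sensor=F: ✓ → 1
sensor=B: ✓ → 1
sensor=A: ✓ → 1
sensor=K: ✓ → 1
temp_count = COUNT(1, 1, 1, 1, 1, 1, 1, 1, 1, 1, 1) = 11
—
[temp_sum: temp BETWEEN 18 AND 36]
sensor=D: ✗
sensor=C: ✗
sensor=T: ✗
sensor=V: ✗
sensor=M: ✗
sensor=P: ✗
sensor=Z: ✓ → 62
sensor=J: ✗
sensor=F: ✓ → 98
sensor=B: ✗
sensor=A: ✗
sensor=K: ✓ → 74
temp_sum = 62 + 98 + 74 = 234

battery_avg=63.1666666667, temp_count=11, temp_sum=234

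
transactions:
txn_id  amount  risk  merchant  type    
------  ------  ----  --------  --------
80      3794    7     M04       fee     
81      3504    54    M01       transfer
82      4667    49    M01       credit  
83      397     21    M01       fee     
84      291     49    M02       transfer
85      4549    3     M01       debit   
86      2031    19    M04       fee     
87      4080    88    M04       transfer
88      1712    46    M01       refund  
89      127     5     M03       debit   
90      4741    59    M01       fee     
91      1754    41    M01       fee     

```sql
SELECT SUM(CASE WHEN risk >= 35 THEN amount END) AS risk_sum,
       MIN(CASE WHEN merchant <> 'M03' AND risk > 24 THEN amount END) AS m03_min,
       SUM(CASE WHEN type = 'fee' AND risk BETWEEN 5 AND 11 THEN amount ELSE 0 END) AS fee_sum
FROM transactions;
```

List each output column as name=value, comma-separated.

risk_sum=20749, m03_min=291, fee_sum=3794

[risk_sum: risk >= 35]
txn_id=80: ✗
txn_id=81: ✓ → 3504
txn_id=82: ✓ → 4667
txn_id=83: ✗
txn_id=84: ✓ → 291
txn_id=85: ✗
txn_id=86: ✗
txn_id=87: ✓ → 4080
txn_id=88: ✓ → 1712
txn_id=89: ✗
txn_id=90: ✓ → 4741
txn_id=91: ✓ → 1754
risk_sum = 3504 + 4667 + 291 + 4080 + 1712 + 4741 + 1754 = 20749
—
[m03_min: merchant <> 'M03' AND risk > 24]
txn_id=80: ✗
txn_id=81: ✓ → 3504
txn_id=82: ✓ → 4667
txn_id=83: ✗
txn_id=84: ✓ → 291
txn_id=85: ✗
txn_id=86: ✗
txn_id=87: ✓ → 4080
txn_id=88: ✓ → 1712
txn_id=89: ✗
txn_id=90: ✓ → 4741
txn_id=91: ✓ → 1754
m03_min = MIN(3504, 4667, 291, 4080, 1712, 4741, 1754) = 291
—
[fee_sum: type = 'fee' AND risk BETWEEN 5 AND 11]
txn_id=80: ✓ → 3794
txn_id=81: ✗
txn_id=82: ✗
txn_id=83: ✗
txn_id=84: ✗
txn_id=85: ✗
txn_id=86: ✗
txn_id=87: ✗
txn_id=88: ✗
txn_id=89: ✗
txn_id=90: ✗
txn_id=91: ✗
fee_sum = 3794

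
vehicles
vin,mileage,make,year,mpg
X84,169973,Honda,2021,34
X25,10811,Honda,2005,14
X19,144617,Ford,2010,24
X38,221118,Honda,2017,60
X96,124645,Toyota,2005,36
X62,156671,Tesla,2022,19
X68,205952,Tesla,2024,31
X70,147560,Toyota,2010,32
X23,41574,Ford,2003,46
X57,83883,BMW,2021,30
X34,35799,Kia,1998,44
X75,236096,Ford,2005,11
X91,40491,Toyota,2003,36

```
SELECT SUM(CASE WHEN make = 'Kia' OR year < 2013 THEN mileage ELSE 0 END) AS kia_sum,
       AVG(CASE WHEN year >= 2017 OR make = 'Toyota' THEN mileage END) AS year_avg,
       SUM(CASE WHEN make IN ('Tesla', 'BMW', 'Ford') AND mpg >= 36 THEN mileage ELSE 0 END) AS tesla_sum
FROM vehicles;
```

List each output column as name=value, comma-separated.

kia_sum=781593, year_avg=143786.625, tesla_sum=41574

[kia_sum: make = 'Kia' OR year < 2013]
vin=X84: ✗
vin=X25: ✓ → 10811
vin=X19: ✓ → 144617
vin=X38: ✗
vin=X96: ✓ → 124645
vin=X62: ✗
vin=X68: ✗
vin=X70: ✓ → 147560
vin=X23: ✓ → 41574
vin=X57: ✗
vin=X34: ✓ → 35799
vin=X75: ✓ → 236096
vin=X91: ✓ → 40491
kia_sum = 10811 + 144617 + 124645 + 147560 + 41574 + 35799 + 236096 + 40491 = 781593
—
[year_avg: year >= 2017 OR make = 'Toyota']
vin=X84: ✓ → 169973
vin=X25: ✗
vin=X19: ✗
vin=X38: ✓ → 221118
vin=X96: ✓ → 124645
vin=X62: ✓ → 156671
vin=X68: ✓ → 205952
vin=X70: ✓ → 147560
vin=X23: ✗
vin=X57: ✓ → 83883
vin=X34: ✗
vin=X75: ✗
vin=X91: ✓ → 40491
year_avg = (169973 + 221118 + 124645 + 156671 + 205952 + 147560 + 83883 + 40491) / 8 = 143786.625
—
[tesla_sum: make IN ('Tesla', 'BMW', 'Ford') AND mpg >= 36]
vin=X84: ✗
vin=X25: ✗
vin=X19: ✗
vin=X38: ✗
vin=X96: ✗
vin=X62: ✗
vin=X68: ✗
vin=X70: ✗
vin=X23: ✓ → 41574
vin=X57: ✗
vin=X34: ✗
vin=X75: ✗
vin=X91: ✗
tesla_sum = 41574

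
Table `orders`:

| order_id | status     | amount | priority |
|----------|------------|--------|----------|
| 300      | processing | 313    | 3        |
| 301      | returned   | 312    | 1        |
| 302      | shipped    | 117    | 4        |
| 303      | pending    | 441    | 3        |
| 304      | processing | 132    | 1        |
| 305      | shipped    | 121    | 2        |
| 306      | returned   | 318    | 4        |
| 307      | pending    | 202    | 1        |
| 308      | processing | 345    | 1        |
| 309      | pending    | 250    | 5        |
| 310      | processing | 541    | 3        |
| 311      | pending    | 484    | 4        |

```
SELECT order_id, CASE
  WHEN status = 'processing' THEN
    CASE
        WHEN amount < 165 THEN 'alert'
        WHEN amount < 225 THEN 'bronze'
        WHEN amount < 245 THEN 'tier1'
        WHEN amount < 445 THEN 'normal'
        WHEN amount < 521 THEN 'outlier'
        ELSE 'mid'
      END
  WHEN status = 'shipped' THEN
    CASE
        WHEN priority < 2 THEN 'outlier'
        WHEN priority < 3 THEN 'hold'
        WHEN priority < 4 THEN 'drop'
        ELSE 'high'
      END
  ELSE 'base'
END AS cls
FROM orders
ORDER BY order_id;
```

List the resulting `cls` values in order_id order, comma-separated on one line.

order_id=300: status='processing' → inner[amount < 445] → normal
order_id=301: status='returned' → outer ELSE → base
order_id=302: status='shipped' → inner[ELSE] → high
order_id=303: status='pending' → outer ELSE → base
order_id=304: status='processing' → inner[amount < 165] → alert
order_id=305: status='shipped' → inner[priority < 3] → hold
order_id=306: status='returned' → outer ELSE → base
order_id=307: status='pending' → outer ELSE → base
order_id=308: status='processing' → inner[amount < 445] → normal
order_id=309: status='pending' → outer ELSE → base
order_id=310: status='processing' → inner[ELSE] → mid
order_id=311: status='pending' → outer ELSE → base

normal, base, high, base, alert, hold, base, base, normal, base, mid, base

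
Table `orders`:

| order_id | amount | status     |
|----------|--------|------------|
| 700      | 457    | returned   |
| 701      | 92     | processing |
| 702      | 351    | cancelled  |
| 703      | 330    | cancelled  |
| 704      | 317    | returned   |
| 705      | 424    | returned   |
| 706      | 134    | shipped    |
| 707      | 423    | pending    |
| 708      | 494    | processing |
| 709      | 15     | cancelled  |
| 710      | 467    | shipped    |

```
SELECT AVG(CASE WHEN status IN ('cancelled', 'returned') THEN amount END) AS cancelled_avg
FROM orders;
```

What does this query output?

315.6666666667

order_id=700: ✓ → 457
order_id=701: ✗
order_id=702: ✓ → 351
order_id=703: ✓ → 330
order_id=704: ✓ → 317
order_id=705: ✓ → 424
order_id=706: ✗
order_id=707: ✗
order_id=708: ✗
order_id=709: ✓ → 15
order_id=710: ✗
cancelled_avg = (457 + 351 + 330 + 317 + 424 + 15) / 6 = 315.6666666667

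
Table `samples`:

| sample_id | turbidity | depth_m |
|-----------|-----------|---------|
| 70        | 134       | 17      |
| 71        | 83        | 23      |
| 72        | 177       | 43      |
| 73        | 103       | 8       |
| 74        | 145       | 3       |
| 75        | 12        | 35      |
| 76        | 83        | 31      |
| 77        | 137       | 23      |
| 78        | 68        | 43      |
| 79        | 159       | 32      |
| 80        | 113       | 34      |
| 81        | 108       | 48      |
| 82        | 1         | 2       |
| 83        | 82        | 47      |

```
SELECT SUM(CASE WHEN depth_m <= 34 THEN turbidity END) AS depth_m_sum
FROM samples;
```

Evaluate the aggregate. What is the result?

sample_id=70: ✓ → 134
sample_id=71: ✓ → 83
sample_id=72: ✗
sample_id=73: ✓ → 103
sample_id=74: ✓ → 145
sample_id=75: ✗
sample_id=76: ✓ → 83
sample_id=77: ✓ → 137
sample_id=78: ✗
sample_id=79: ✓ → 159
sample_id=80: ✓ → 113
sample_id=81: ✗
sample_id=82: ✓ → 1
sample_id=83: ✗
depth_m_sum = 134 + 83 + 103 + 145 + 83 + 137 + 159 + 113 + 1 = 958

958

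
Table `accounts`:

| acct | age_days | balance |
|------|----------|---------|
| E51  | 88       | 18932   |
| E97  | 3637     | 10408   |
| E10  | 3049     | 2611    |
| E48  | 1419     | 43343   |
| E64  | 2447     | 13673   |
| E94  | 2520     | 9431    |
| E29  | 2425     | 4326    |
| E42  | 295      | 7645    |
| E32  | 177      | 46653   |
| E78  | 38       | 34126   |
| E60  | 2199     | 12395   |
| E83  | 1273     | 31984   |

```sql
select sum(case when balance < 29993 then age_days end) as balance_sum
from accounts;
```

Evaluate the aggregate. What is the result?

acct=E51: ✓ → 88
acct=E97: ✓ → 3637
acct=E10: ✓ → 3049
acct=E48: ✗
acct=E64: ✓ → 2447
acct=E94: ✓ → 2520
acct=E29: ✓ → 2425
acct=E42: ✓ → 295
acct=E32: ✗
acct=E78: ✗
acct=E60: ✓ → 2199
acct=E83: ✗
balance_sum = 88 + 3637 + 3049 + 2447 + 2520 + 2425 + 295 + 2199 = 16660

16660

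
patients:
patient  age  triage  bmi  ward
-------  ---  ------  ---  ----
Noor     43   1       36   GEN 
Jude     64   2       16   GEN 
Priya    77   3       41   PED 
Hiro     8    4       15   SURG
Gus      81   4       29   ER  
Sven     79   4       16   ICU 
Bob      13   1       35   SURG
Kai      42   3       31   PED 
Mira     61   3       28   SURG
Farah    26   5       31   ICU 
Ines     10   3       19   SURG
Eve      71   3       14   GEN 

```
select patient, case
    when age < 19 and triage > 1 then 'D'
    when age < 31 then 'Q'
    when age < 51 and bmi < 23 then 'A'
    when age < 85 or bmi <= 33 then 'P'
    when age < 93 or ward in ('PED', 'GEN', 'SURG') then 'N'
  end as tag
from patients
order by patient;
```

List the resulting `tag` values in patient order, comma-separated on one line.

Q, P, Q, P, D, D, P, P, P, P, P, P

patient=Bob: age < 31 → Q
patient=Eve: age < 85 or bmi <= 33 → P
patient=Farah: age < 31 → Q
patient=Gus: age < 85 or bmi <= 33 → P
patient=Hiro: age < 19 and triage > 1 → D
patient=Ines: age < 19 and triage > 1 → D
patient=Jude: age < 85 or bmi <= 33 → P
patient=Kai: age < 85 or bmi <= 33 → P
patient=Mira: age < 85 or bmi <= 33 → P
patient=Noor: age < 85 or bmi <= 33 → P
patient=Priya: age < 85 or bmi <= 33 → P
patient=Sven: age < 85 or bmi <= 33 → P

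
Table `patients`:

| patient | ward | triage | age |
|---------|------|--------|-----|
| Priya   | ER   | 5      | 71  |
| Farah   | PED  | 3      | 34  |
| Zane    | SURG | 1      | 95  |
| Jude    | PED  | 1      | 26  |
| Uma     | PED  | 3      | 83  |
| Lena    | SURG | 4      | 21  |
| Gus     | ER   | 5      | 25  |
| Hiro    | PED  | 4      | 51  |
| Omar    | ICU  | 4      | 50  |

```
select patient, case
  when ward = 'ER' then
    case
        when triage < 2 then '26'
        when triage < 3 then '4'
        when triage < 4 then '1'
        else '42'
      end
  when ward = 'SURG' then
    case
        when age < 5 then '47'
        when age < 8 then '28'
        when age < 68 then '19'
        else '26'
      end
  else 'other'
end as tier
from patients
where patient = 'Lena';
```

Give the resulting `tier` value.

patient = Lena: ward=SURG, triage=4, age=21.
ward='SURG' → inner[age < 68] → 19

19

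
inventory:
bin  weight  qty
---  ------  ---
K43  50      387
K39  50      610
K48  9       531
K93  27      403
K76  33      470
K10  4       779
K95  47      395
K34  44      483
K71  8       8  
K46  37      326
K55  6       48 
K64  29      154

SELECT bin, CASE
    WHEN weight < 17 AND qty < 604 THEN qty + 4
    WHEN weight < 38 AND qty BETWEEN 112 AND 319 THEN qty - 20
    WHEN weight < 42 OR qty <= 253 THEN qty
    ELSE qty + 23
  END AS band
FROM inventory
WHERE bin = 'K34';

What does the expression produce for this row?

bin = K34: weight=44, qty=483.
weight < 17 AND qty < 604 → false
weight < 38 AND qty BETWEEN 112 AND 319 → false
weight < 42 OR qty <= 253 → false
No prior WHEN matched → ELSE → 506

506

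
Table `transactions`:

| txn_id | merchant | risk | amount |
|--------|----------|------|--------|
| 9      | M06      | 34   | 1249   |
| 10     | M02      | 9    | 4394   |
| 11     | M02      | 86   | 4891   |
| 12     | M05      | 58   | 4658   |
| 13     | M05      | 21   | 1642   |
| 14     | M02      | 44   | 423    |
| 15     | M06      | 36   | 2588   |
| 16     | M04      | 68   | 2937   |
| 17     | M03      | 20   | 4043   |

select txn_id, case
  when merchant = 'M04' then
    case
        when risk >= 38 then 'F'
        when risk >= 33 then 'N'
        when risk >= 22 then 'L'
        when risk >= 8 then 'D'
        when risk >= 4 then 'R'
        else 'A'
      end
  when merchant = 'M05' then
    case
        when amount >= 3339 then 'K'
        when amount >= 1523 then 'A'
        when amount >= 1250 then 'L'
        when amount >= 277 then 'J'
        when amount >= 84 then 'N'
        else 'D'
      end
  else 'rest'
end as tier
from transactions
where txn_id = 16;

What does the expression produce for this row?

txn_id = 16: merchant=M04, risk=68, amount=2937.
merchant='M04' → inner[risk >= 38] → F

F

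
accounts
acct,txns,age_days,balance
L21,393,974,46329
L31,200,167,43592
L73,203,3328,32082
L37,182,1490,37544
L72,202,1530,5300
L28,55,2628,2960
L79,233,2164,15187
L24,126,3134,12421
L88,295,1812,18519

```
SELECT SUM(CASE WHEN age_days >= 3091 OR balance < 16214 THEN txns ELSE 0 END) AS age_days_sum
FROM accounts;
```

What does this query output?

819

acct=L21: ✗
acct=L31: ✗
acct=L73: ✓ → 203
acct=L37: ✗
acct=L72: ✓ → 202
acct=L28: ✓ → 55
acct=L79: ✓ → 233
acct=L24: ✓ → 126
acct=L88: ✗
age_days_sum = 203 + 202 + 55 + 233 + 126 = 819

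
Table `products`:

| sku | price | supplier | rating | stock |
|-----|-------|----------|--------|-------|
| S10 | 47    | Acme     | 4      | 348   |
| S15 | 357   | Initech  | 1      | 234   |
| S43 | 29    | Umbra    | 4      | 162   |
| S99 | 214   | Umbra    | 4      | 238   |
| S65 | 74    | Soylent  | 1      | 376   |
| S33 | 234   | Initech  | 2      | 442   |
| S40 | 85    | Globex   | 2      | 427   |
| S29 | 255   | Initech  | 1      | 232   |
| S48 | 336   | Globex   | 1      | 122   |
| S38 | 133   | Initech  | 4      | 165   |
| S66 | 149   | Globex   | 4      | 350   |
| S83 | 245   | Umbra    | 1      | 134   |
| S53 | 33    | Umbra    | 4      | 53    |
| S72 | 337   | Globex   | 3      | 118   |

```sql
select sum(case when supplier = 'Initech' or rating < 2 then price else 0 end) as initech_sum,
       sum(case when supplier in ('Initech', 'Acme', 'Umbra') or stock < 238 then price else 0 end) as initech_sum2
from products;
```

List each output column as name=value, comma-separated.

[initech_sum: supplier = 'Initech' or rating < 2]
sku=S10: ✗
sku=S15: ✓ → 357
sku=S43: ✗
sku=S99: ✗
sku=S65: ✓ → 74
sku=S33: ✓ → 234
sku=S40: ✗
sku=S29: ✓ → 255
sku=S48: ✓ → 336
sku=S38: ✓ → 133
sku=S66: ✗
sku=S83: ✓ → 245
sku=S53: ✗
sku=S72: ✗
initech_sum = 357 + 74 + 234 + 255 + 336 + 133 + 245 = 1634
—
[initech_sum2: supplier in ('Initech', 'Acme', 'Umbra') or stock < 238]
sku=S10: ✓ → 47
sku=S15: ✓ → 357
sku=S43: ✓ → 29
sku=S99: ✓ → 214
sku=S65: ✗
sku=S33: ✓ → 234
sku=S40: ✗
sku=S29: ✓ → 255
sku=S48: ✓ → 336
sku=S38: ✓ → 133
sku=S66: ✗
sku=S83: ✓ → 245
sku=S53: ✓ → 33
sku=S72: ✓ → 337
initech_sum2 = 47 + 357 + 29 + 214 + 234 + 255 + 336 + 133 + 245 + 33 + 337 = 2220

initech_sum=1634, initech_sum2=2220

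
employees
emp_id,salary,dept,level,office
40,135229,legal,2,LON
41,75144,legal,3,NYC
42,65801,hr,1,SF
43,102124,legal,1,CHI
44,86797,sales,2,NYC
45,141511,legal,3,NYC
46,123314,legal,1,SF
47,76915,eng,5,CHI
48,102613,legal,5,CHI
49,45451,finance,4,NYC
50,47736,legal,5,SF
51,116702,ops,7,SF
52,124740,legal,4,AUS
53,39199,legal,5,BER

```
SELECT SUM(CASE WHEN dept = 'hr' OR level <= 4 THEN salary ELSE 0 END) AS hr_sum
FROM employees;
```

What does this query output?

emp_id=40: ✓ → 135229
emp_id=41: ✓ → 75144
emp_id=42: ✓ → 65801
emp_id=43: ✓ → 102124
emp_id=44: ✓ → 86797
emp_id=45: ✓ → 141511
emp_id=46: ✓ → 123314
emp_id=47: ✗
emp_id=48: ✗
emp_id=49: ✓ → 45451
emp_id=50: ✗
emp_id=51: ✗
emp_id=52: ✓ → 124740
emp_id=53: ✗
hr_sum = 135229 + 75144 + 65801 + 102124 + 86797 + 141511 + 123314 + 45451 + 124740 = 900111

900111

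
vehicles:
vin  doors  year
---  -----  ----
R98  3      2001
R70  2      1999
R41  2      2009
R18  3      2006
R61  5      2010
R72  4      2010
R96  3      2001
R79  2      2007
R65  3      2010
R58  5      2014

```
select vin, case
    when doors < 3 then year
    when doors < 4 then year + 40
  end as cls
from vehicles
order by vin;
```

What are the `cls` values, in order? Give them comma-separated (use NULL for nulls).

2046, 2009, NULL, NULL, 2050, 1999, NULL, 2007, 2041, 2041

vin=R18: doors < 4 → 2046
vin=R41: doors < 3 → 2009
vin=R58: (no match → NULL) → NULL
vin=R61: (no match → NULL) → NULL
vin=R65: doors < 4 → 2050
vin=R70: doors < 3 → 1999
vin=R72: (no match → NULL) → NULL
vin=R79: doors < 3 → 2007
vin=R96: doors < 4 → 2041
vin=R98: doors < 4 → 2041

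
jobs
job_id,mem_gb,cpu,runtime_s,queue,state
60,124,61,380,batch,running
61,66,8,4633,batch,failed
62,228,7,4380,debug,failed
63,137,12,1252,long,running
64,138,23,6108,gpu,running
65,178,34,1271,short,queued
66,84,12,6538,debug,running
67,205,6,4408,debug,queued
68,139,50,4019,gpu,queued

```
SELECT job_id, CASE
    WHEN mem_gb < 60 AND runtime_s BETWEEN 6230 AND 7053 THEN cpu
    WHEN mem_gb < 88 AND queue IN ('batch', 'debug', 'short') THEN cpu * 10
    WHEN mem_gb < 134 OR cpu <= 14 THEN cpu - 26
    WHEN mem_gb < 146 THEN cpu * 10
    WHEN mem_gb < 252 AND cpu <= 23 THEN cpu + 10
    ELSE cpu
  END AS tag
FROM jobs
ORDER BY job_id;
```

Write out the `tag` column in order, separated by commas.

job_id=60: mem_gb < 134 OR cpu <= 14 → 35
job_id=61: mem_gb < 88 AND queue IN ('batch', 'debug', 'short') → 80
job_id=62: mem_gb < 134 OR cpu <= 14 → -19
job_id=63: mem_gb < 134 OR cpu <= 14 → -14
job_id=64: mem_gb < 146 → 230
job_id=65: ELSE → 34
job_id=66: mem_gb < 88 AND queue IN ('batch', 'debug', 'short') → 120
job_id=67: mem_gb < 134 OR cpu <= 14 → -20
job_id=68: mem_gb < 146 → 500

35, 80, -19, -14, 230, 34, 120, -20, 500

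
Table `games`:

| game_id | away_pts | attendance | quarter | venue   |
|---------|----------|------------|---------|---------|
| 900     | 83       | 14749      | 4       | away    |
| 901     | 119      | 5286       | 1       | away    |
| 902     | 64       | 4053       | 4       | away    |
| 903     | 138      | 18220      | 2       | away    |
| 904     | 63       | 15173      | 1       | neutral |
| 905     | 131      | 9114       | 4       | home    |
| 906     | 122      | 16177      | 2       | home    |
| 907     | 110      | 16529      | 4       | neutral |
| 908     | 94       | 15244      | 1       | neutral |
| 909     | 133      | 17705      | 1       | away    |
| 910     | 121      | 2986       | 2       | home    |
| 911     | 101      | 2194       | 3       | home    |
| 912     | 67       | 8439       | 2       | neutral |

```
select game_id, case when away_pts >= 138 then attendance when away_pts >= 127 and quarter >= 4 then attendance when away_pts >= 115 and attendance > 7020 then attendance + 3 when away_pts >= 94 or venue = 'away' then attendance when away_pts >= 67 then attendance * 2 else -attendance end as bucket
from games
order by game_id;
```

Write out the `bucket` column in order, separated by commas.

14749, 5286, 4053, 18220, -15173, 9114, 16180, 16529, 15244, 17708, 2986, 2194, 16878

game_id=900: away_pts >= 94 or venue = 'away' → 14749
game_id=901: away_pts >= 94 or venue = 'away' → 5286
game_id=902: away_pts >= 94 or venue = 'away' → 4053
game_id=903: away_pts >= 138 → 18220
game_id=904: ELSE → -15173
game_id=905: away_pts >= 127 and quarter >= 4 → 9114
game_id=906: away_pts >= 115 and attendance > 7020 → 16180
game_id=907: away_pts >= 94 or venue = 'away' → 16529
game_id=908: away_pts >= 94 or venue = 'away' → 15244
game_id=909: away_pts >= 115 and attendance > 7020 → 17708
game_id=910: away_pts >= 94 or venue = 'away' → 2986
game_id=911: away_pts >= 94 or venue = 'away' → 2194
game_id=912: away_pts >= 67 → 16878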